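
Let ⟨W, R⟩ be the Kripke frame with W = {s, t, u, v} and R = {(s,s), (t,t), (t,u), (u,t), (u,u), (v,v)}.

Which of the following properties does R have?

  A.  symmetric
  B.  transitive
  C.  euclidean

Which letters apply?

A, B, C

(A) symmetric: every R-edge is matched by its reverse.
(B) transitive: R is closed under composition.
(C) euclidean: any two R-successors of the same world are R-related.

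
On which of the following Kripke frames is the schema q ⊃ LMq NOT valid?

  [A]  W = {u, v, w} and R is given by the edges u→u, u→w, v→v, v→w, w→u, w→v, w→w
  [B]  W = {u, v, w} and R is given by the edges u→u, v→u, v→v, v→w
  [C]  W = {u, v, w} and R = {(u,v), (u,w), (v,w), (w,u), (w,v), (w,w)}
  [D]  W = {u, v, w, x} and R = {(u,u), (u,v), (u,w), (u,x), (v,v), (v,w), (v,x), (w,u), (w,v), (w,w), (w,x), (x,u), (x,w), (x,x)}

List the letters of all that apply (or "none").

The schema q ⊃ LMq is axiom B; it is valid on a frame iff R is symmetric.
(A) R is symmetric (every R-edge is matched by its reverse), so the schema is valid here.
(B) R is not symmetric (v R u but not u R v), so the schema fails here.
(C) R is not symmetric (u R v but not v R u), so the schema fails here.
(D) R is not symmetric (u R v but not v R u), so the schema fails here.

B, C, D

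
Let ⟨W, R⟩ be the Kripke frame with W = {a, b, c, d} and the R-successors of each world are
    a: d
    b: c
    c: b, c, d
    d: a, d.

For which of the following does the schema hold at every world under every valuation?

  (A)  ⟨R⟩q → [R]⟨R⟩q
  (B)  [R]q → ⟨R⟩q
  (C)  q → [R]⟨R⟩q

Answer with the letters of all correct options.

R is not symmetric: c R d but not d R c.
R is not euclidean: c R b and c R d but not b R d.
R is serial: every world has an R-successor.
(A) ⟨R⟩q → [R]⟨R⟩q is axiom 5; it is valid on a frame exactly when R is euclidean. R is not euclidean, so not valid.
(B) [R]q → ⟨R⟩q (axiom D) characterises the serial frames. R is serial — valid.
(C) q → [R]⟨R⟩q (axiom B) characterises the symmetric frames. R is not symmetric — not valid.

B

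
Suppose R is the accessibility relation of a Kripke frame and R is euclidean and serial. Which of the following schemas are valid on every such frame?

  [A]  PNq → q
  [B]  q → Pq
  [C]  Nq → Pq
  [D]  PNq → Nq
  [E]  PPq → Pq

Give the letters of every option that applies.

C, D

(A) PNq → q (the dual of axiom B) characterises the symmetric frames. Such an R need not be symmetric — not valid.
(B) q → Pq is the dual of axiom T, which corresponds to reflexivity. Such an R need not be reflexive — not valid.
(C) Nq → Pq is axiom D; it is valid on a frame exactly when R is serial. Every such R is serial, so valid.
(D) the dual of axiom 5: valid iff R is euclidean. Every such R is euclidean — valid.
(E) PPq → Pq (the dual of axiom 4) characterises the transitive frames. Such an R need not be transitive — not valid.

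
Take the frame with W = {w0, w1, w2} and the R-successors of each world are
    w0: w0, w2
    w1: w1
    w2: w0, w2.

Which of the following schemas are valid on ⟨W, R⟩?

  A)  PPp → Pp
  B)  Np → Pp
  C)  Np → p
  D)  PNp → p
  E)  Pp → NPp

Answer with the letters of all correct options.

R is reflexive: each world relates to itself.
R is symmetric: every R-edge is matched by its reverse.
R is transitive: R is closed under composition.
R is euclidean: any two R-successors of the same world are R-related.
R is serial: every world has an R-successor.
(A) PPp → Pp is the dual of axiom 4; it is valid on a frame exactly when R is transitive. R is transitive, so valid.
(B) Np → Pp (axiom D) characterises the serial frames. R is serial — valid.
(C) Np → p (axiom T) characterises the reflexive frames. R is reflexive — valid.
(D) PNp → p (the dual of axiom B) characterises the symmetric frames. R is symmetric — valid.
(E) axiom 5: valid iff R is euclidean. R is euclidean — valid.

A, B, C, D, E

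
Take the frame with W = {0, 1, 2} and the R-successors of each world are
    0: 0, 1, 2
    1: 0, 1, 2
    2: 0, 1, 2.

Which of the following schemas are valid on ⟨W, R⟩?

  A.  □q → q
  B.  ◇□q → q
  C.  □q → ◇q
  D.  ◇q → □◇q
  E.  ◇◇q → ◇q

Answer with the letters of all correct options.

R is reflexive: each world relates to itself.
R is symmetric: every R-edge is matched by its reverse.
R is transitive: R is closed under composition.
R is euclidean: any two R-successors of the same world are R-related.
R is serial: every world has an R-successor.
(A) □q → q is axiom T, which corresponds to reflexivity. R is reflexive — valid.
(B) the dual of axiom B: valid iff R is symmetric. R is symmetric — valid.
(C) □q → ◇q is axiom D, which corresponds to seriality. R is serial — valid.
(D) ◇q → □◇q is axiom 5, which corresponds to the euclidean property. R is euclidean — valid.
(E) ◇◇q → ◇q is the dual of axiom 4, which corresponds to transitivity. R is transitive — valid.

A, B, C, D, E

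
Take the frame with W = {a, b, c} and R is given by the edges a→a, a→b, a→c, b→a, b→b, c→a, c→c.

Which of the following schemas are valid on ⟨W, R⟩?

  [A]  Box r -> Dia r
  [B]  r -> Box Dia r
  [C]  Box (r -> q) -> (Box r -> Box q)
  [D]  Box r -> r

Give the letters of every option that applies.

A, B, C, D

R is reflexive: each world relates to itself.
R is symmetric: every R-edge is matched by its reverse.
R is serial: every world has an R-successor.
(A) Box r -> Dia r is axiom D, which corresponds to seriality. R is serial — valid.
(B) r -> Box Dia r (axiom B) characterises the symmetric frames. R is symmetric — valid.
(C) this is just K, valid on every normal frame.
(D) Box r -> r is axiom T, which corresponds to reflexivity. R is reflexive — valid.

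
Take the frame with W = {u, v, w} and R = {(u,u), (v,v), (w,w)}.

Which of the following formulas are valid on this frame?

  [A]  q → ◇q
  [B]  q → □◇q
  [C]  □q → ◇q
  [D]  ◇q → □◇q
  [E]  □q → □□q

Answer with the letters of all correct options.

A, B, C, D, E

R is reflexive: each world relates to itself.
R is symmetric: every R-edge is matched by its reverse.
R is transitive: R is closed under composition.
R is euclidean: any two R-successors of the same world are R-related.
R is serial: every world has an R-successor.
(A) q → ◇q (the dual of axiom T) characterises the reflexive frames. R is reflexive — valid.
(B) q → □◇q is axiom B, which corresponds to symmetry. R is symmetric — valid.
(C) □q → ◇q is axiom D, which corresponds to seriality. R is serial — valid.
(D) axiom 5: valid iff R is euclidean. R is euclidean — valid.
(E) axiom 4: valid iff R is transitive. R is transitive — valid.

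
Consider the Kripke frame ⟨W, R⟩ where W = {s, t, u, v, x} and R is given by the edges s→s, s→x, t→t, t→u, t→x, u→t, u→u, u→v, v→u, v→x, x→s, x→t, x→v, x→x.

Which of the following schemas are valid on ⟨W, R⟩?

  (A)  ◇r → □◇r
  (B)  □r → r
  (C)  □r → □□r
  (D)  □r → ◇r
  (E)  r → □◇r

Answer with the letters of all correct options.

D, E

R is not reflexive: not v R v.
R is symmetric: every R-edge is matched by its reverse.
R is not transitive: s R x and x R t but not s R t.
R is not euclidean: t R u and t R x but not u R x.
R is serial: every world has an R-successor.
(A) ◇r → □◇r is axiom 5, which corresponds to the euclidean property. R is not euclidean — not valid.
(B) □r → r is axiom T, which corresponds to reflexivity. R is not reflexive — not valid.
(C) □r → □□r is axiom 4; it is valid on a frame exactly when R is transitive. R is not transitive, so not valid.
(D) □r → ◇r is axiom D, which corresponds to seriality. R is serial — valid.
(E) r → □◇r is axiom B, which corresponds to symmetry. R is symmetric — valid.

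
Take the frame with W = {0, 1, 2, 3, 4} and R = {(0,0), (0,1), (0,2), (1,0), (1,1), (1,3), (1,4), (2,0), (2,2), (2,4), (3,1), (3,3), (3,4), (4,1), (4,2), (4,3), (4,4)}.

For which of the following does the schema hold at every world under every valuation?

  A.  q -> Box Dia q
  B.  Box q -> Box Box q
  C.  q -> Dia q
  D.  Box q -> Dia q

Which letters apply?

R is reflexive: each world relates to itself.
R is symmetric: every R-edge is matched by its reverse.
R is not transitive: 0 R 1 and 1 R 3 but not 0 R 3.
R is serial: every world has an R-successor.
(A) axiom B: valid iff R is symmetric. R is symmetric — valid.
(B) Box q -> Box Box q (axiom 4) characterises the transitive frames. R is not transitive — not valid.
(C) q -> Dia q (the dual of axiom T) characterises the reflexive frames. R is reflexive — valid.
(D) Box q -> Dia q (axiom D) characterises the serial frames. R is serial — valid.

A, C, D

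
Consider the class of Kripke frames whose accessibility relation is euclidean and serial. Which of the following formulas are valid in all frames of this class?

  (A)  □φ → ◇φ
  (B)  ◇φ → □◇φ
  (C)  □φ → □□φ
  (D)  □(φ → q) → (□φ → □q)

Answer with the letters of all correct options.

(A) □φ → ◇φ is axiom D, which corresponds to seriality. Every such R is serial — valid.
(B) ◇φ → □◇φ (axiom 5) characterises the euclidean frames. Every such R is euclidean — valid.
(C) □φ → □□φ is axiom 4, which corresponds to transitivity. Such an R need not be transitive — not valid.
(D) □(φ → q) → (□φ → □q) is axiom K, valid on every Kripke frame — valid.

A, B, D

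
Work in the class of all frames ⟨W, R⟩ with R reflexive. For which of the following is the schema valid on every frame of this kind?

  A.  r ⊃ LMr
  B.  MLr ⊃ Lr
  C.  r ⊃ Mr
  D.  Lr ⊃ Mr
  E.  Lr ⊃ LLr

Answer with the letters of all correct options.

A reflexive relation is serial.
(A) r ⊃ LMr is axiom B, which corresponds to symmetry. Such an R need not be symmetric — not valid.
(B) MLr ⊃ Lr is the dual of axiom 5; it is valid on a frame exactly when R is euclidean. Such an R need not be euclidean, so not valid.
(C) r ⊃ Mr is the dual of axiom T, which corresponds to reflexivity. Every such R is reflexive — valid.
(D) axiom D: valid iff R is serial. Every such R is serial — valid.
(E) Lr ⊃ LLr is axiom 4, which corresponds to transitivity. Such an R need not be transitive — not valid.

C, D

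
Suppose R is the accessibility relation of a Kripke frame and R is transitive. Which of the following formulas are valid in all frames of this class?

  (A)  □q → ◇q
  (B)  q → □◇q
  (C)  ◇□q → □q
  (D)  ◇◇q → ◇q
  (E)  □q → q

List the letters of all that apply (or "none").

(A) □q → ◇q is axiom D, which corresponds to seriality. Such an R need not be serial — not valid.
(B) q → □◇q is axiom B, which corresponds to symmetry. Such an R need not be symmetric — not valid.
(C) ◇□q → □q is the dual of axiom 5, which corresponds to the euclidean property. Such an R need not be euclidean — not valid.
(D) the dual of axiom 4: valid iff R is transitive. Every such R is transitive — valid.
(E) □q → q is axiom T, which corresponds to reflexivity. Such an R need not be reflexive — not valid.

D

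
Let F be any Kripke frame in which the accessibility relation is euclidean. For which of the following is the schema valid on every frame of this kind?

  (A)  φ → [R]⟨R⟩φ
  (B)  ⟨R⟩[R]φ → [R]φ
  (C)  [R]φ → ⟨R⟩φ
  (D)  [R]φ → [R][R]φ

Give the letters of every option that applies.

B

(A) φ → [R]⟨R⟩φ (axiom B) characterises the symmetric frames. Such an R need not be symmetric — not valid.
(B) ⟨R⟩[R]φ → [R]φ is the dual of axiom 5, which corresponds to the euclidean property. Every such R is euclidean — valid.
(C) axiom D: valid iff R is serial. Such an R need not be serial — not valid.
(D) [R]φ → [R][R]φ is axiom 4, which corresponds to transitivity. Such an R need not be transitive — not valid.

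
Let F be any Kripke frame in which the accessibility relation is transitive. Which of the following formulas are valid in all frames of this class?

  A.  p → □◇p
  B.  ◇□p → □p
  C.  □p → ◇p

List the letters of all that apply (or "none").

(A) p → □◇p (axiom B) characterises the symmetric frames. Such an R need not be symmetric — not valid.
(B) ◇□p → □p is the dual of axiom 5, which corresponds to the euclidean property. Such an R need not be euclidean — not valid.
(C) □p → ◇p (axiom D) characterises the serial frames. Such an R need not be serial — not valid.

none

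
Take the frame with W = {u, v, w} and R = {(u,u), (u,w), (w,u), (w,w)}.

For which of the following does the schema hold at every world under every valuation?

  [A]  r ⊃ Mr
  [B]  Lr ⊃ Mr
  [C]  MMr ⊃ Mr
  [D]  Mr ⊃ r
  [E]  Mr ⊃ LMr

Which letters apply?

R is not reflexive: not v R v.
R is transitive: R is closed under composition.
R is euclidean: any two R-successors of the same world are R-related.
R is not serial: v has no R-successor.
R is not a subset of the identity: u R w with u ≠ w.
(A) r ⊃ Mr is the dual of axiom T; it is valid on a frame exactly when R is reflexive. R is not reflexive, so not valid.
(B) Lr ⊃ Mr is axiom D, which corresponds to seriality. R is not serial — not valid.
(C) MMr ⊃ Mr is the dual of axiom 4, which corresponds to transitivity. R is transitive — valid.
(D) Mr ⊃ r is valid only on frames where every R-edge is a self-loop. Here R ⊄ identity — not valid.
(E) axiom 5: valid iff R is euclidean. R is euclidean — valid.

C, E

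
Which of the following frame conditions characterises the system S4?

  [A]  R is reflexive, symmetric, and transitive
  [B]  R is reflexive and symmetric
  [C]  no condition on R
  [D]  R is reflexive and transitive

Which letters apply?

(A) this class determines S5, not S4.
(B) this class determines B (= KTB), not S4.
(C) this class determines K, not S4.
(D) S4 is sound and complete for exactly this class.

D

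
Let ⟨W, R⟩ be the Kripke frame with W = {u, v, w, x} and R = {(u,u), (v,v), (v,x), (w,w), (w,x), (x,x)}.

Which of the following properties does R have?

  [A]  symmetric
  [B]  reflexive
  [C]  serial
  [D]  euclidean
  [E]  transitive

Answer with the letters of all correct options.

(A) not symmetric: v R x but not x R v.
(B) reflexive: each world relates to itself.
(C) serial: every world has an R-successor.
(D) not euclidean: v R x and v R v but not x R v.
(E) transitive: R is closed under composition.

B, C, E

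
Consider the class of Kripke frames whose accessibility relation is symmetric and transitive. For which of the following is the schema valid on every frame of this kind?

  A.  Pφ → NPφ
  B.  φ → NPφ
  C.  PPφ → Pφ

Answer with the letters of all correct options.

A, B, C

A symmetric transitive relation is euclidean (uRv and uRw give vRu by symmetry, then vRw by transitivity).
(A) axiom 5: valid iff R is euclidean. Every such R is euclidean — valid.
(B) φ → NPφ (axiom B) characterises the symmetric frames. Every such R is symmetric — valid.
(C) PPφ → Pφ is the dual of axiom 4, which corresponds to transitivity. Every such R is transitive — valid.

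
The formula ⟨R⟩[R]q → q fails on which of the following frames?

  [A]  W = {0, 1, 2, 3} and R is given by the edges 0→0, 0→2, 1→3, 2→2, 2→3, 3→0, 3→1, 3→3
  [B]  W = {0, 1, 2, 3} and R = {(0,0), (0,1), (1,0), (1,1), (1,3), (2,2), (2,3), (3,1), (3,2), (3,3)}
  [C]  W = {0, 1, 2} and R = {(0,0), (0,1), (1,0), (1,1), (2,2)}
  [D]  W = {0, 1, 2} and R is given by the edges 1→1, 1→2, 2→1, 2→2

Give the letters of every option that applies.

A

The schema ⟨R⟩[R]q → q is the dual of axiom B; it is valid on a frame iff R is symmetric.
(A) R is not symmetric (0 R 2 but not 2 R 0), so the schema fails here.
(B) R is symmetric (every R-edge is matched by its reverse), so the schema is valid here.
(C) R is symmetric (every R-edge is matched by its reverse), so the schema is valid here.
(D) R is symmetric (every R-edge is matched by its reverse), so the schema is valid here.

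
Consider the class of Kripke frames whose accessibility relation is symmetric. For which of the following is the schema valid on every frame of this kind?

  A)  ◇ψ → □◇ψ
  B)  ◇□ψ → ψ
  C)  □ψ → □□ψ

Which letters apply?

(A) ◇ψ → □◇ψ is axiom 5; it is valid on a frame exactly when R is euclidean. Such an R need not be euclidean, so not valid.
(B) ◇□ψ → ψ is the dual of axiom B; it is valid on a frame exactly when R is symmetric. Every such R is symmetric, so valid.
(C) □ψ → □□ψ is axiom 4, which corresponds to transitivity. Such an R need not be transitive — not valid.

B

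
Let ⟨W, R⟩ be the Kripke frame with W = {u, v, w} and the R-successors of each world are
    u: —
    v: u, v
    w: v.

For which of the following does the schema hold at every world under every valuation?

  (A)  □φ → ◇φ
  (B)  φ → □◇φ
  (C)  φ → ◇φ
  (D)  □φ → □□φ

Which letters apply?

none

R is not reflexive: not u R u.
R is not symmetric: v R u but not u R v.
R is not transitive: w R v and v R u but not w R u.
R is not serial: u has no R-successor.
(A) □φ → ◇φ is axiom D; it is valid on a frame exactly when R is serial. R is not serial, so not valid.
(B) φ → □◇φ is axiom B; it is valid on a frame exactly when R is symmetric. R is not symmetric, so not valid.
(C) φ → ◇φ is the dual of axiom T; it is valid on a frame exactly when R is reflexive. R is not reflexive, so not valid.
(D) axiom 4: valid iff R is transitive. R is not transitive — not valid.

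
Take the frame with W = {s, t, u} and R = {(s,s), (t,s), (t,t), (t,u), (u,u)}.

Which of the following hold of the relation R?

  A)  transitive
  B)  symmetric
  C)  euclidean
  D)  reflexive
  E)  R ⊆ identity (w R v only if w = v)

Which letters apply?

A, D

(A) transitive: R is closed under composition.
(B) not symmetric: t R s but not s R t.
(C) not euclidean: t R s and t R t but not s R t.
(D) reflexive: each world relates to itself.
(E) not ⊆ identity: t R s with t ≠ s.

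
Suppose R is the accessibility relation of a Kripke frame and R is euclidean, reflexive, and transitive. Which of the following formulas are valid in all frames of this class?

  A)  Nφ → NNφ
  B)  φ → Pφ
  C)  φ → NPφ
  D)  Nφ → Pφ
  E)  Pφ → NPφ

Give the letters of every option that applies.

A, B, C, D, E

A relation that is euclidean, reflexive, and transitive is also serial and symmetric.
(A) Nφ → NNφ is axiom 4; it is valid on a frame exactly when R is transitive. Every such R is transitive, so valid.
(B) φ → Pφ is the dual of axiom T; it is valid on a frame exactly when R is reflexive. Every such R is reflexive, so valid.
(C) axiom B: valid iff R is symmetric. Every such R is symmetric — valid.
(D) axiom D: valid iff R is serial. Every such R is serial — valid.
(E) Pφ → NPφ (axiom 5) characterises the euclidean frames. Every such R is euclidean — valid.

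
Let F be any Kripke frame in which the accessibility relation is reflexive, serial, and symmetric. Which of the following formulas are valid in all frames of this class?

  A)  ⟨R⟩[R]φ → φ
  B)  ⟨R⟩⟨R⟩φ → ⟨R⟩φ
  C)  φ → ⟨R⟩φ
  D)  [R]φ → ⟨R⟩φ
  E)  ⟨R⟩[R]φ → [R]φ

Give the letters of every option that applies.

(A) ⟨R⟩[R]φ → φ (the dual of axiom B) characterises the symmetric frames. Every such R is symmetric — valid.
(B) ⟨R⟩⟨R⟩φ → ⟨R⟩φ is the dual of axiom 4; it is valid on a frame exactly when R is transitive. Such an R need not be transitive, so not valid.
(C) φ → ⟨R⟩φ is the dual of axiom T, which corresponds to reflexivity. Every such R is reflexive — valid.
(D) [R]φ → ⟨R⟩φ is axiom D; it is valid on a frame exactly when R is serial. Every such R is serial, so valid.
(E) ⟨R⟩[R]φ → [R]φ is the dual of axiom 5; it is valid on a frame exactly when R is euclidean. Such an R need not be euclidean, so not valid.

A, C, D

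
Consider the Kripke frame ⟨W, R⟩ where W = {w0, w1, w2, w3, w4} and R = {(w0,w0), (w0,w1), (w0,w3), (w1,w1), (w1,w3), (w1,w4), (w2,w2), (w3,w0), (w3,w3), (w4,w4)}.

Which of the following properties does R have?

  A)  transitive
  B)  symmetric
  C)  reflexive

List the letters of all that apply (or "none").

C

(A) not transitive: w0 R w1 and w1 R w4 but not w0 R w4.
(B) not symmetric: w0 R w1 but not w1 R w0.
(C) reflexive: each world relates to itself.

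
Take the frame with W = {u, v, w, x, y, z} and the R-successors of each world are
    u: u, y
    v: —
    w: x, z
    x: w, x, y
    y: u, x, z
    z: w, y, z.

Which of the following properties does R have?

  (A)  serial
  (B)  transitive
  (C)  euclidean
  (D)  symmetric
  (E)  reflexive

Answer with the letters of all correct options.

D

(A) not serial: v has no R-successor.
(B) not transitive: u R y and y R x but not u R x.
(C) not euclidean: w R x and w R z but not x R z.
(D) symmetric: every R-edge is matched by its reverse.
(E) not reflexive: not v R v.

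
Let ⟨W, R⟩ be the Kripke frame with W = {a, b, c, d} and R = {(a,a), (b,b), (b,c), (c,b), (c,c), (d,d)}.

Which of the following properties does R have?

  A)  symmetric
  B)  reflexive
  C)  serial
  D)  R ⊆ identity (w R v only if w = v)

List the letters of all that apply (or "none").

A, B, C

(A) symmetric: every R-edge is matched by its reverse.
(B) reflexive: each world relates to itself.
(C) serial: every world has an R-successor.
(D) not ⊆ identity: b R c with b ≠ c.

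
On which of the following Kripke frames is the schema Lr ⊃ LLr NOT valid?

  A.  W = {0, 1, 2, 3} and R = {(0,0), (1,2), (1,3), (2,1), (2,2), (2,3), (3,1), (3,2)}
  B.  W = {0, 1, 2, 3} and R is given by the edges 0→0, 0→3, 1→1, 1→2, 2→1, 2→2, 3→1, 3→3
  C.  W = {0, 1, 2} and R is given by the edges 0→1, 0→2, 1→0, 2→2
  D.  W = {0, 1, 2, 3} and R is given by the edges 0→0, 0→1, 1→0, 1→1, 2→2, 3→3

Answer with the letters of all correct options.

The schema Lr ⊃ LLr is axiom 4; it is valid on a frame iff R is transitive.
(A) R is not transitive (1 R 2 and 2 R 1 but not 1 R 1), so the schema fails here.
(B) R is not transitive (0 R 3 and 3 R 1 but not 0 R 1), so the schema fails here.
(C) R is not transitive (0 R 1 and 1 R 0 but not 0 R 0), so the schema fails here.
(D) R is transitive (R is closed under composition), so the schema is valid here.

A, B, C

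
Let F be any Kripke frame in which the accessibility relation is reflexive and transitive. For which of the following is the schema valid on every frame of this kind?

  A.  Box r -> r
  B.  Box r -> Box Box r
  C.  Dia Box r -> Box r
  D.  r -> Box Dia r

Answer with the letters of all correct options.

A, B

Reflexive relations are serial.
(A) Box r -> r is axiom T; it is valid on a frame exactly when R is reflexive. Every such R is reflexive, so valid.
(B) Box r -> Box Box r is axiom 4, which corresponds to transitivity. Every such R is transitive — valid.
(C) the dual of axiom 5: valid iff R is euclidean. Such an R need not be euclidean — not valid.
(D) r -> Box Dia r is axiom B; it is valid on a frame exactly when R is symmetric. Such an R need not be symmetric, so not valid.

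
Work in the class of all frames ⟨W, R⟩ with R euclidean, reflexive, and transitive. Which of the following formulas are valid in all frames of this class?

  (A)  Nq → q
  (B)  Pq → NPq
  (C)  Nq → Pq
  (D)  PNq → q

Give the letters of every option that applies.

A, B, C, D

A relation that is euclidean, reflexive, and transitive is also serial and symmetric.
(A) axiom T: valid iff R is reflexive. Every such R is reflexive — valid.
(B) Pq → NPq is axiom 5; it is valid on a frame exactly when R is euclidean. Every such R is euclidean, so valid.
(C) Nq → Pq (axiom D) characterises the serial frames. Every such R is serial — valid.
(D) the dual of axiom B: valid iff R is symmetric. Every such R is symmetric — valid.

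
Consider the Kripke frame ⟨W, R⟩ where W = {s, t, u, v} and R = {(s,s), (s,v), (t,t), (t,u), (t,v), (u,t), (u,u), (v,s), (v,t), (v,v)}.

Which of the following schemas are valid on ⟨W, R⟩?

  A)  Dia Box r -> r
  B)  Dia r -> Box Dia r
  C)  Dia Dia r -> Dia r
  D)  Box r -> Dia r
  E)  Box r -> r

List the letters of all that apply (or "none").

A, D, E

R is reflexive: each world relates to itself.
R is symmetric: every R-edge is matched by its reverse.
R is not transitive: s R v and v R t but not s R t.
R is not euclidean: t R u and t R v but not u R v.
R is serial: every world has an R-successor.
(A) Dia Box r -> r is the dual of axiom B, which corresponds to symmetry. R is symmetric — valid.
(B) Dia r -> Box Dia r (axiom 5) characterises the euclidean frames. R is not euclidean — not valid.
(C) the dual of axiom 4: valid iff R is transitive. R is not transitive — not valid.
(D) Box r -> Dia r (axiom D) characterises the serial frames. R is serial — valid.
(E) Box r -> r (axiom T) characterises the reflexive frames. R is reflexive — valid.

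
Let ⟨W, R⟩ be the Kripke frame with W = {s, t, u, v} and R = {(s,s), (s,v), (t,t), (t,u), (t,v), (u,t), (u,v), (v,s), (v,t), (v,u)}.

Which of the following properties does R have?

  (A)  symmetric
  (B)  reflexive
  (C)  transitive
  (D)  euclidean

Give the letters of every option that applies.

(A) symmetric: every R-edge is matched by its reverse.
(B) not reflexive: not u R u.
(C) not transitive: s R v and v R t but not s R t.
(D) not euclidean: v R s and v R t but not s R t.

A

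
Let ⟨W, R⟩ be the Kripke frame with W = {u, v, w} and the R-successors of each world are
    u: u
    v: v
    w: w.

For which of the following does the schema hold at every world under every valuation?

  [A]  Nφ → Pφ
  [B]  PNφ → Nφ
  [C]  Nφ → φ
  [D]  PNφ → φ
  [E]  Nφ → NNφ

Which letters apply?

A, B, C, D, E

R is reflexive: each world relates to itself.
R is symmetric: every R-edge is matched by its reverse.
R is transitive: R is closed under composition.
R is euclidean: any two R-successors of the same world are R-related.
R is serial: every world has an R-successor.
(A) Nφ → Pφ (axiom D) characterises the serial frames. R is serial — valid.
(B) PNφ → Nφ is the dual of axiom 5, which corresponds to the euclidean property. R is euclidean — valid.
(C) Nφ → φ (axiom T) characterises the reflexive frames. R is reflexive — valid.
(D) PNφ → φ is the dual of axiom B; it is valid on a frame exactly when R is symmetric. R is symmetric, so valid.
(E) Nφ → NNφ is axiom 4; it is valid on a frame exactly when R is transitive. R is transitive, so valid.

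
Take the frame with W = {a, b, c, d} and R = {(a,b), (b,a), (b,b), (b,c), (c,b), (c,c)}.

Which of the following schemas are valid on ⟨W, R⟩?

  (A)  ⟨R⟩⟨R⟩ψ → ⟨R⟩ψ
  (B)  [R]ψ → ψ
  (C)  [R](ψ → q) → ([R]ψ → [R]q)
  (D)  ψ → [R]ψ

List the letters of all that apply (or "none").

R is not reflexive: not a R a.
R is not transitive: a R b and b R a but not a R a.
R is not a subset of the identity: a R b with a ≠ b.
(A) the dual of axiom 4: valid iff R is transitive. R is not transitive — not valid.
(B) [R]ψ → ψ is axiom T, which corresponds to reflexivity. R is not reflexive — not valid.
(C) [R](ψ → q) → ([R]ψ → [R]q) is axiom K, valid on every Kripke frame — valid.
(D) ψ → [R]ψ (equivalent to ◇p→p) corresponds to R being a subset of the identity. Here R ⊄ identity, so not valid.

C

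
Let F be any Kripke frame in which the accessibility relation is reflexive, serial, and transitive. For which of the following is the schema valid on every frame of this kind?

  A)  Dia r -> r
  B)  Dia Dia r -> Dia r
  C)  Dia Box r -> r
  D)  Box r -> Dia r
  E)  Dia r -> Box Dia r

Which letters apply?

(A) Dia r -> r is the converse of T; it holds exactly when R ⊆ identity. Such an R need not be a subset of the identity — not valid.
(B) Dia Dia r -> Dia r is the dual of axiom 4; it is valid on a frame exactly when R is transitive. Every such R is transitive, so valid.
(C) Dia Box r -> r is the dual of axiom B, which corresponds to symmetry. Such an R need not be symmetric — not valid.
(D) Box r -> Dia r is axiom D; it is valid on a frame exactly when R is serial. Every such R is serial, so valid.
(E) Dia r -> Box Dia r is axiom 5, which corresponds to the euclidean property. Such an R need not be euclidean — not valid.

B, D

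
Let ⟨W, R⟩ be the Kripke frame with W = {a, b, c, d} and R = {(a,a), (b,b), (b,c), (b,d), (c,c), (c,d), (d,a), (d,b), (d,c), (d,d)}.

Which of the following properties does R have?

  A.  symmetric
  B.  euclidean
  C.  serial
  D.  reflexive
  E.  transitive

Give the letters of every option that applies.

C, D

(A) not symmetric: b R c but not c R b.
(B) not euclidean: b R c and b R b but not c R b.
(C) serial: every world has an R-successor.
(D) reflexive: each world relates to itself.
(E) not transitive: b R d and d R a but not b R a.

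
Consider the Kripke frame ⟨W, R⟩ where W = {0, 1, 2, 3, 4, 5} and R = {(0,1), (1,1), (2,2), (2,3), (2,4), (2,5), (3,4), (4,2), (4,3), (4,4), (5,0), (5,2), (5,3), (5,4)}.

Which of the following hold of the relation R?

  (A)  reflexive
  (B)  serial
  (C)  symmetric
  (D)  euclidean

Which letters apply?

B

(A) not reflexive: not 0 R 0.
(B) serial: every world has an R-successor.
(C) not symmetric: 0 R 1 but not 1 R 0.
(D) not euclidean: 2 R 3 and 2 R 2 but not 3 R 2.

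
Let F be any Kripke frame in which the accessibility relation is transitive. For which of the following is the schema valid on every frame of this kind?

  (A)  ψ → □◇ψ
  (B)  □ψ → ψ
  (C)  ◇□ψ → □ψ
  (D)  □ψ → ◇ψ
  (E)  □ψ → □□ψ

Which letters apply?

(A) ψ → □◇ψ is axiom B; it is valid on a frame exactly when R is symmetric. Such an R need not be symmetric, so not valid.
(B) axiom T: valid iff R is reflexive. Such an R need not be reflexive — not valid.
(C) ◇□ψ → □ψ is the dual of axiom 5; it is valid on a frame exactly when R is euclidean. Such an R need not be euclidean, so not valid.
(D) □ψ → ◇ψ is axiom D; it is valid on a frame exactly when R is serial. Such an R need not be serial, so not valid.
(E) □ψ → □□ψ is axiom 4; it is valid on a frame exactly when R is transitive. Every such R is transitive, so valid.

E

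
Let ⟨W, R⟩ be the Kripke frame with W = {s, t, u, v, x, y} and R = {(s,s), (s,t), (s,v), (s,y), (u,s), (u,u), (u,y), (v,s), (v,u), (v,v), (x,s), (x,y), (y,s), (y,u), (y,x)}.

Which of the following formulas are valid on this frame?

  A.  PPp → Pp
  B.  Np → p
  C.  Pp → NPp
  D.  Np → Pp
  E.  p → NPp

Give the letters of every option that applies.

R is not reflexive: not t R t.
R is not symmetric: s R t but not t R s.
R is not transitive: s R v and v R u but not s R u.
R is not euclidean: s R t and s R s but not t R s.
R is not serial: t has no R-successor.
(A) PPp → Pp (the dual of axiom 4) characterises the transitive frames. R is not transitive — not valid.
(B) Np → p is axiom T, which corresponds to reflexivity. R is not reflexive — not valid.
(C) Pp → NPp (axiom 5) characterises the euclidean frames. R is not euclidean — not valid.
(D) Np → Pp is axiom D; it is valid on a frame exactly when R is serial. R is not serial, so not valid.
(E) p → NPp is axiom B, which corresponds to symmetry. R is not symmetric — not valid.

none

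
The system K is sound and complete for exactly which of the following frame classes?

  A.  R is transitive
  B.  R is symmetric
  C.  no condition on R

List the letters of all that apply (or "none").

C

(A) this class determines K4, not K.
(B) this class determines KB, not K.
(C) K is sound and complete for exactly this class.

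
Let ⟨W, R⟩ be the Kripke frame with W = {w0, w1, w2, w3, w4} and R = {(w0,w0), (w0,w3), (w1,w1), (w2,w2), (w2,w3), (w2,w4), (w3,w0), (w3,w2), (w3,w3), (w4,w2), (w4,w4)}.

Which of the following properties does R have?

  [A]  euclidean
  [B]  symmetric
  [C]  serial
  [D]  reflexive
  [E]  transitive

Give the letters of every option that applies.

B, C, D

(A) not euclidean: w2 R w3 and w2 R w4 but not w3 R w4.
(B) symmetric: every R-edge is matched by its reverse.
(C) serial: every world has an R-successor.
(D) reflexive: each world relates to itself.
(E) not transitive: w0 R w3 and w3 R w2 but not w0 R w2.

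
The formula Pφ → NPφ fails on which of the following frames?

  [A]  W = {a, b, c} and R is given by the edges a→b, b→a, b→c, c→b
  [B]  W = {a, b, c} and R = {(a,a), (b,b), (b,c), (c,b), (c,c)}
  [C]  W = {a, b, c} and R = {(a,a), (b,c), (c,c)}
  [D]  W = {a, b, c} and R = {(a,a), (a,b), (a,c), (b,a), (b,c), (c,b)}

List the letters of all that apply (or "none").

The schema Pφ → NPφ is axiom 5; it is valid on a frame iff R is euclidean.
(A) R is not euclidean (b R a and b R c but not a R c), so the schema fails here.
(B) R is euclidean (any two R-successors of the same world are R-related), so the schema is valid here.
(C) R is euclidean (any two R-successors of the same world are R-related), so the schema is valid here.
(D) R is not euclidean (a R c and a R a but not c R a), so the schema fails here.

A, D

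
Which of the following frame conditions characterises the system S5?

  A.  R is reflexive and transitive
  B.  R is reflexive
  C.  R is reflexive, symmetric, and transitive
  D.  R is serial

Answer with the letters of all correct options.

C

(A) this class determines S4, not S5.
(B) this class determines T (= KT), not S5.
(C) S5 is sound and complete for exactly this class.
(D) this class determines D, not S5.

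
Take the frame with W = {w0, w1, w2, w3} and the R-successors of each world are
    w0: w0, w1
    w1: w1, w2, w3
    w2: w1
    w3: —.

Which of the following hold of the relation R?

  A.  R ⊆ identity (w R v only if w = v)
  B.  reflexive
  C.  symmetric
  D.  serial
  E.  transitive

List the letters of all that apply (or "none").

(A) not ⊆ identity: w0 R w1 with w0 ≠ w1.
(B) not reflexive: not w2 R w2.
(C) not symmetric: w0 R w1 but not w1 R w0.
(D) not serial: w3 has no R-successor.
(E) not transitive: w0 R w1 and w1 R w2 but not w0 R w2.

none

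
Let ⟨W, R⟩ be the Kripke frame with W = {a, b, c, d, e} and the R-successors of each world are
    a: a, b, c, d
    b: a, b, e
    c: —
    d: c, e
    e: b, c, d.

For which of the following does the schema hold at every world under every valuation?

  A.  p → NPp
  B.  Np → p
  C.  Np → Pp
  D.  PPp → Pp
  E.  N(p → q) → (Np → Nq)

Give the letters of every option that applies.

E

R is not reflexive: not c R c.
R is not symmetric: a R c but not c R a.
R is not transitive: a R b and b R e but not a R e.
R is not serial: c has no R-successor.
(A) axiom B: valid iff R is symmetric. R is not symmetric — not valid.
(B) axiom T: valid iff R is reflexive. R is not reflexive — not valid.
(C) Np → Pp is axiom D, which corresponds to seriality. R is not serial — not valid.
(D) PPp → Pp is the dual of axiom 4; it is valid on a frame exactly when R is transitive. R is not transitive, so not valid.
(E) this is just K, valid on every normal frame.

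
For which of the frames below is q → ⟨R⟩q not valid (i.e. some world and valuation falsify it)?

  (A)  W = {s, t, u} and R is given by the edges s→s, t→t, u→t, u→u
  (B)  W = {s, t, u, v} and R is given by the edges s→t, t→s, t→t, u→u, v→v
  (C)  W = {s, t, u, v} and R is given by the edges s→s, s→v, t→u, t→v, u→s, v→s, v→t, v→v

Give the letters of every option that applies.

B, C

The schema q → ⟨R⟩q is the dual of axiom T; it is valid on a frame iff R is reflexive.
(A) R is reflexive (each world relates to itself), so the schema is valid here.
(B) R is not reflexive (not s R s), so the schema fails here.
(C) R is not reflexive (not t R t), so the schema fails here.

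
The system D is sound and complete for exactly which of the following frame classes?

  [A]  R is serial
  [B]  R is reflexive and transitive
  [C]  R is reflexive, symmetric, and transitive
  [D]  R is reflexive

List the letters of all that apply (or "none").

(A) D is sound and complete for exactly this class.
(B) this class determines S4, not D.
(C) this class determines S5, not D.
(D) this class determines T (= KT), not D.

A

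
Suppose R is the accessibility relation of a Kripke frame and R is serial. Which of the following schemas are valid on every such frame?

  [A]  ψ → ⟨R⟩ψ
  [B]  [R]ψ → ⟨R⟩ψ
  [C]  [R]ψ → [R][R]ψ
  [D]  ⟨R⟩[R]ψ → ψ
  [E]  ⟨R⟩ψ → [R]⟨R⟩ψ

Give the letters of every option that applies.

(A) ψ → ⟨R⟩ψ (the dual of axiom T) characterises the reflexive frames. Such an R need not be reflexive — not valid.
(B) [R]ψ → ⟨R⟩ψ (axiom D) characterises the serial frames. Every such R is serial — valid.
(C) axiom 4: valid iff R is transitive. Such an R need not be transitive — not valid.
(D) the dual of axiom B: valid iff R is symmetric. Such an R need not be symmetric — not valid.
(E) ⟨R⟩ψ → [R]⟨R⟩ψ (axiom 5) characterises the euclidean frames. Such an R need not be euclidean — not valid.

B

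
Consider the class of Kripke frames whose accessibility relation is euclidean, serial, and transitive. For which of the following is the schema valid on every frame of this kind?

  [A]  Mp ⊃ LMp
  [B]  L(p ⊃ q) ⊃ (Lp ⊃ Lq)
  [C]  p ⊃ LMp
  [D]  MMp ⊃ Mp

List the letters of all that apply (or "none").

A, B, D

(A) axiom 5: valid iff R is euclidean. Every such R is euclidean — valid.
(B) L(p ⊃ q) ⊃ (Lp ⊃ Lq) is axiom K, valid on every Kripke frame — valid.
(C) p ⊃ LMp is axiom B; it is valid on a frame exactly when R is symmetric. Such an R need not be symmetric, so not valid.
(D) MMp ⊃ Mp is the dual of axiom 4, which corresponds to transitivity. Every such R is transitive — valid.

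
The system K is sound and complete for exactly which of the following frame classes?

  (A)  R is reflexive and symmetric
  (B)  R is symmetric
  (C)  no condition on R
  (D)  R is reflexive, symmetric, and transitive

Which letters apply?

C

(A) this class determines B (= KTB), not K.
(B) this class determines KB, not K.
(C) K is sound and complete for exactly this class.
(D) this class determines S5, not K.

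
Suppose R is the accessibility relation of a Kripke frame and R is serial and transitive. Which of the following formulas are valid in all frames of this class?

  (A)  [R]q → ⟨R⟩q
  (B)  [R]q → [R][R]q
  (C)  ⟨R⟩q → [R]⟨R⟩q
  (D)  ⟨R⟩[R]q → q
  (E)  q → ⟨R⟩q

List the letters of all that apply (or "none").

(A) [R]q → ⟨R⟩q is axiom D, which corresponds to seriality. Every such R is serial — valid.
(B) [R]q → [R][R]q (axiom 4) characterises the transitive frames. Every such R is transitive — valid.
(C) ⟨R⟩q → [R]⟨R⟩q is axiom 5; it is valid on a frame exactly when R is euclidean. Such an R need not be euclidean, so not valid.
(D) the dual of axiom B: valid iff R is symmetric. Such an R need not be symmetric — not valid.
(E) q → ⟨R⟩q is the dual of axiom T, which corresponds to reflexivity. Such an R need not be reflexive — not valid.

A, B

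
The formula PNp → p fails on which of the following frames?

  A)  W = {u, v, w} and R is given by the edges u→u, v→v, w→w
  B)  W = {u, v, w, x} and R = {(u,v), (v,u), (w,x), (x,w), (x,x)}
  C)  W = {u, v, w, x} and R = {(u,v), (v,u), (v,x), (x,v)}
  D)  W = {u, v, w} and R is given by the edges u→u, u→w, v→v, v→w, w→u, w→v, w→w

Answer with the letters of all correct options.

none

The schema PNp → p is the dual of axiom B; it is valid on a frame iff R is symmetric.
(A) R is symmetric (every R-edge is matched by its reverse), so the schema is valid here.
(B) R is symmetric (every R-edge is matched by its reverse), so the schema is valid here.
(C) R is symmetric (every R-edge is matched by its reverse), so the schema is valid here.
(D) R is symmetric (every R-edge is matched by its reverse), so the schema is valid here.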